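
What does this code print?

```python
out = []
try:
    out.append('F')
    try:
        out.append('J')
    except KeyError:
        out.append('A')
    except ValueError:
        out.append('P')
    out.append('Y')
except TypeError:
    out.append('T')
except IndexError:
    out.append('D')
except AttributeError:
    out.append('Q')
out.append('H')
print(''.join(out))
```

Execution trace: 'F' (try body) → 'J' (inner try body, no exception) → 'Y' (try body, no exception) → 'H' (after the try/except). Output: FJYH

Answer: FJYH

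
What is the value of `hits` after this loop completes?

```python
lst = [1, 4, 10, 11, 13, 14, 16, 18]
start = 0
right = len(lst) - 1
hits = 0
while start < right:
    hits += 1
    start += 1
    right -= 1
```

Iterations until pointers meet (list length 8)
`hits` takes the values: 0 → 1 → 2 → 3 → 4

Answer: 4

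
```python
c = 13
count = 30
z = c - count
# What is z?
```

Trace:
`c = 13` → c = 13
`count = 30` → count = 30
`z = c - count` → z = -17
So z = -17

Answer: -17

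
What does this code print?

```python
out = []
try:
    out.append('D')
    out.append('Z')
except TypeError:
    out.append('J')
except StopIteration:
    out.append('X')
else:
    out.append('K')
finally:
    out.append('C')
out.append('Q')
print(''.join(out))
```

Execution trace: 'D' (try body) → 'Z' (try body, no exception) → 'K' (else) → 'C' (finally) → 'Q' (after the try/except). Output: DZKCQ

Answer: DZKCQ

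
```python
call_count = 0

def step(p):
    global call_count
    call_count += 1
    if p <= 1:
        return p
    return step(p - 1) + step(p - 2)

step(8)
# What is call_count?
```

Calls(p) = 1 + Calls(p-1) + Calls(p-2); Calls(0)=Calls(1)=1. For p=8 this gives 67.

Answer: 67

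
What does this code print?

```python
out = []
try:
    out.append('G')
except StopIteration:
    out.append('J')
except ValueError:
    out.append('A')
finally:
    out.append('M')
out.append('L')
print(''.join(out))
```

Execution trace: 'G' (try body, no exception) → 'M' (finally) → 'L' (after the try/except). Output: GML

Answer: GML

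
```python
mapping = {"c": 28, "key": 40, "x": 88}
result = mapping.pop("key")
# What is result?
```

Trace:
`mapping = {"c": 28, "key": 40, "x": 88}` → mapping = {'c': 28, 'key': 40, 'x': 88}
`result = mapping.pop("key")` → mapping = {'c': 28, 'x': 88}; result = 40
So result = 40

Answer: 40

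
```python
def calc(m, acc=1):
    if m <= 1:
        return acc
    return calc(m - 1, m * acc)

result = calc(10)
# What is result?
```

Accumulator trace (n, acc): (10, 1) -> (9, 10) -> (8, 90) -> (7, 720) -> (6, 5040) -> (5, 30240) -> (4, 151200) -> (3, 604800) -> (2, 1814400) -> (1, 3628800) -> return 3628800

Answer: 3628800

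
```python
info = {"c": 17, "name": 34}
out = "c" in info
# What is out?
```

Trace:
`info = {"c": 17, "name": 34}` → info = {'c': 17, 'name': 34}
`out = "c" in info` → out = True
So out = True

Answer: True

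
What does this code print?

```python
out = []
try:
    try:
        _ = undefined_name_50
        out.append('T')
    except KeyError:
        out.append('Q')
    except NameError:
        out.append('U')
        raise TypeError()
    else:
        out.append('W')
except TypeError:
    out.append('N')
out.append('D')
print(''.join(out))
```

Execution trace: 'U' (inner except NameError) → 'N' (outer except TypeError) → 'D' (after the try/except). Output: UND

Answer: UND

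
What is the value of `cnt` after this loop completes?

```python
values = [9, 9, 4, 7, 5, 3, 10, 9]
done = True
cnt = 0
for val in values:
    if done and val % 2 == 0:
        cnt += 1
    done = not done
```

Count even values at even positions
`cnt` takes the values: 0 → 1 → 2

Answer: 2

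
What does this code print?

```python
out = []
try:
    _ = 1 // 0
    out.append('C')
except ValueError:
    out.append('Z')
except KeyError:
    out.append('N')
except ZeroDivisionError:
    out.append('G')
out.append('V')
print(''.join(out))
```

Execution trace: 'G' (except ZeroDivisionError) → 'V' (after the try/except). Output: GV

Answer: GV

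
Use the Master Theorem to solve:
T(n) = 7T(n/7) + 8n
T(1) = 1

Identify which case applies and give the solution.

a=7, b=7, f(n)=8n. log_7(7) = 1. Since c=1 = 1, Case 2 applies: T(n) = Θ(n^log_b(a) · log n) = O(n log n).

Answer: O(n log n) - Case 2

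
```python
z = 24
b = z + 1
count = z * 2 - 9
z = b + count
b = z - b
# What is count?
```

Trace:
`z = 24` → z = 24
`b = z + 1` → b = 25
`count = z * 2 - 9` → count = 39
`z = b + count` → z = 64
`b = z - b` → b = 39
So count = 39

Answer: 39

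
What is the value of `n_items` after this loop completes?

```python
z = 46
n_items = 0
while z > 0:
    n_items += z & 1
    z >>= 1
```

Count set bits in 46 (binary: 0b101110)
`n_items` takes the values: 0 → 1 → 2 → 3 → 4

Answer: 4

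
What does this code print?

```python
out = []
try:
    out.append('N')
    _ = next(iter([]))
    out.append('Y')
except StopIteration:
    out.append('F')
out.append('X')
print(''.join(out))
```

Execution trace: 'N' (try body) → 'F' (except StopIteration) → 'X' (after the try/except). Output: NFX

Answer: NFX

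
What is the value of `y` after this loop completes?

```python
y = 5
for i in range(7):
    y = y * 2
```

Multiply by 2, 7 times: 5 * 2^7 = 640
`y` takes the values: 5 → 10 → 20 → 40 → 80 → 160 → 320 → 640

Answer: 640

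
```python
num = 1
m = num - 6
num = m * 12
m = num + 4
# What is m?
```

Trace:
`num = 1` → num = 1
`m = num - 6` → m = -5
`num = m * 12` → num = -60
`m = num + 4` → m = -56
So m = -56

Answer: -56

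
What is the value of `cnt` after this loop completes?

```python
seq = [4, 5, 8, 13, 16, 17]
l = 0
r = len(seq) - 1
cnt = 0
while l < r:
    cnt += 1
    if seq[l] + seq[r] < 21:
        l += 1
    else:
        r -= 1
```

Steps to find pair summing to 21
`cnt` takes the values: 0 → 1 → 2 → 3 → 4 → 5

Answer: 5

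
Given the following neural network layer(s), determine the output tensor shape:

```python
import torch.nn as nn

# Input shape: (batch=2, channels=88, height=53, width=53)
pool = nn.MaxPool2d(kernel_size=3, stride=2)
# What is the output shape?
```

Input: (2, 88, 53, 53) -> Output: (2, 88, 26, 26)

Answer: (2, 88, 26, 26)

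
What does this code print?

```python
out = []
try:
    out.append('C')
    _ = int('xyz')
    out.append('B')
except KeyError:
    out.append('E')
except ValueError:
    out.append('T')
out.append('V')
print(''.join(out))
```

Execution trace: 'C' (try body) → 'T' (except ValueError) → 'V' (after the try/except). Output: CTV

Answer: CTV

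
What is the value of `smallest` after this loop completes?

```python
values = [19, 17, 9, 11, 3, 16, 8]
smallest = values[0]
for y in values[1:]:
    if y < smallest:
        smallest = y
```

Minimum of [19, 17, 9, 11, 3, 16, 8]
`smallest` takes the values: 19 → 17 → 9 → 3

Answer: 3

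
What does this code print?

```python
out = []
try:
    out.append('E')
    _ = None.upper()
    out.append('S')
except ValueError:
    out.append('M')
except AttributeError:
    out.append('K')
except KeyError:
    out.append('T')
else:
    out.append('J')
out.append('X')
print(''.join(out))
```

Execution trace: 'E' (try body) → 'K' (except AttributeError) → 'X' (after the try/except). Output: EKX

Answer: EKX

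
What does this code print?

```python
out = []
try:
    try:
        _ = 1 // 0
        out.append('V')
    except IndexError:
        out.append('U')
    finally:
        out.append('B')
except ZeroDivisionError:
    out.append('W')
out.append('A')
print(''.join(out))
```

Execution trace: 'B' (finally) → 'W' (outer except ZeroDivisionError) → 'A' (after the try/except). Output: BWA

Answer: BWA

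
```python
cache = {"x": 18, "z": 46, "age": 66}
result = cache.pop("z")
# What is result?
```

Trace:
`cache = {"x": 18, "z": 46, "age": 66}` → cache = {'x': 18, 'z': 46, 'age': 66}
`result = cache.pop("z")` → cache = {'x': 18, 'age': 66}; result = 46
So result = 46

Answer: 46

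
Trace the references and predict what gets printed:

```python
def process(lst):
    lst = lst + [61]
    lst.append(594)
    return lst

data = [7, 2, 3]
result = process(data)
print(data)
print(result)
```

Key concept: rebinding parameter vs mutation.
Step by step:
`data = [7, 2, 3]` → data = [7, 2, 3]
`result = process(data)` → result = [7, 2, 3, 61, 594]
`print(data)` → prints [7, 2, 3]
`print(result)` → prints [7, 2, 3, 61, 594]

Answer:
[7, 2, 3]
[7, 2, 3, 61, 594]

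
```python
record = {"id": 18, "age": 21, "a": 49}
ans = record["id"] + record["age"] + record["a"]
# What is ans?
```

Trace:
`record = {"id": 18, "age": 21, "a": 49}` → record = {'id': 18, 'age': 21, 'a': 49}
`ans = record["id"] + record["age"] + record["a"]` → ans = 88
So ans = 88

Answer: 88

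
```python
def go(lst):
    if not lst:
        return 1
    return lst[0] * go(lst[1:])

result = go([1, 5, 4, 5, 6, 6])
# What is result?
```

Product over [1, 5, 4, 5, 6, 6] = 1 * 5 * 4 * 5 * 6 * 6 = 3600

Answer: 3600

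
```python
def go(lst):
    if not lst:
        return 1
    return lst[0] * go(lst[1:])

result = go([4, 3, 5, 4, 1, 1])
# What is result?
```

Product over [4, 3, 5, 4, 1, 1] = 4 * 3 * 5 * 4 * 1 * 1 = 240

Answer: 240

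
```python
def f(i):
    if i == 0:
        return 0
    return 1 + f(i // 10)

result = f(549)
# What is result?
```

Count of digits of 549: 3

Answer: 3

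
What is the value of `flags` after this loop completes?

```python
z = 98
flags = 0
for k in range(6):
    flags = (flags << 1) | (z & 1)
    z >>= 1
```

Reverse lowest 6 bits of 98
`flags` takes the values: 0 → 1 → 2 → 4 → 8 → 17

Answer: 17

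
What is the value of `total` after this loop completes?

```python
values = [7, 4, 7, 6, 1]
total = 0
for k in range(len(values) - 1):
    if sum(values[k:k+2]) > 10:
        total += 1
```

Count windows with sum > 10
`total` takes the values: 0 → 1 → 2 → 3

Answer: 3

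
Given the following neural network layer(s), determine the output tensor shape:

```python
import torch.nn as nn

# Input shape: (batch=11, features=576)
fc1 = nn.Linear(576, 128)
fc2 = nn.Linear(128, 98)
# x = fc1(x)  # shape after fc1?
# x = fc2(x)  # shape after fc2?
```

Input: (11, 576) -> after fc1: (11, 128) -> Output: (11, 98)

Answer: (11, 98)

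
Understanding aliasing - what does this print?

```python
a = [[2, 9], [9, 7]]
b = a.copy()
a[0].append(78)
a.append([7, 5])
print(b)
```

Key concept: shallow copy with nested lists.
Step by step:
`a = [[2, 9], [9, 7]]` → a = [[2, 9], [9, 7]]
`b = a.copy()` → b = [[2, 9], [9, 7]]
`a[0].append(78)` → a = [[2, 9, 78], [9, 7]]; b = [[2, 9, 78], [9, 7]]
`a.append([7, 5])` → a = [[2, 9, 78], [9, 7], [7, 5]]
`print(b)` → prints [[2, 9, 78], [9, 7]]

Answer: [[2, 9, 78], [9, 7]]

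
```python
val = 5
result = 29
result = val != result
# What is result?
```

Trace:
`val = 5` → val = 5
`result = 29` → result = 29
`result = val != result` → result = True
So result = True

Answer: True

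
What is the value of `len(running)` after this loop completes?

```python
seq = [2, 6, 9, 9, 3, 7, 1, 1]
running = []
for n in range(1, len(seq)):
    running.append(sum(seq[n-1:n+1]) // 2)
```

Number of 2-element averages
`running` takes the values: [] → [4] → [4, 7] → [4, 7, 9] → [4, 7, 9, 6] → [4, 7, 9, 6, 5] → [4, 7, 9, 6, 5, 4] → [4, 7, 9, 6, 5, 4, 1]
So `len(running)` = 7

Answer: 7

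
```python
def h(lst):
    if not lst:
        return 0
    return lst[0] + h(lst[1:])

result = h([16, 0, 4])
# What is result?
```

16 + 0 + 4 + 0 = 20

Answer: 20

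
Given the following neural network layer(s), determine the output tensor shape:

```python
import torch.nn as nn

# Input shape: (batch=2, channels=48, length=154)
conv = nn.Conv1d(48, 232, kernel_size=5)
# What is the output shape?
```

Input: (2, 48, 154) -> Output: (2, 232, 150)

Answer: (2, 232, 150)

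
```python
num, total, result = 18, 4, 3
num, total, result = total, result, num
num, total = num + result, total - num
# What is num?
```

Trace:
`num, total, result = 18, 4, 3` → num = 18; total = 4; result = 3
`num, total, result = total, result, num` → num = 4; total = 3; result = 18
`num, total = num + result, total - num` → num = 22; total = -1
So num = 22

Answer: 22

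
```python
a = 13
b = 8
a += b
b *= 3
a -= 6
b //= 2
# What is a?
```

Trace:
`a = 13` → a = 13
`b = 8` → b = 8
`a += b` → a = 21
`b *= 3` → b = 24
`a -= 6` → a = 15
`b //= 2` → b = 12
So a = 15

Answer: 15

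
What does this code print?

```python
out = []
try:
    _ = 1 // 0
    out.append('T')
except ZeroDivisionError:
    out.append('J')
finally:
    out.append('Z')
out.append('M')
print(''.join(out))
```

Execution trace: 'J' (except ZeroDivisionError) → 'Z' (finally) → 'M' (after the try/except). Output: JZM

Answer: JZM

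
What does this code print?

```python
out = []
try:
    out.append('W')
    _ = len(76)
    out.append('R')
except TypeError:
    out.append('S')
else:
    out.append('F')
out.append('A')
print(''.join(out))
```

Execution trace: 'W' (try body) → 'S' (except TypeError) → 'A' (after the try/except). Output: WSA

Answer: WSA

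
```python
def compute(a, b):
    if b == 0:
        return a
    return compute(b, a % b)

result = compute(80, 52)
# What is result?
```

compute(80, 52) -> compute(52, 28) -> compute(28, 24) -> compute(24, 4) -> compute(4, 0) -> 4

Answer: 4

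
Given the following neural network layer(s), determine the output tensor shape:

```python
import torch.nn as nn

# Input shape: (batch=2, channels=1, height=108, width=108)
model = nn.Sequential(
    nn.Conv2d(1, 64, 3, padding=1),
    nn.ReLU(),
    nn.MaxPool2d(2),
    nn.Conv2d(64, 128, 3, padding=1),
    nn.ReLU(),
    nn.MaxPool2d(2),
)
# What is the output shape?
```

Input: (2, 1, 108, 108) -> after first Conv2d: (2, 64, 108, 108) -> after first MaxPool2d: (2, 64, 54, 54) -> after second Conv2d: (2, 128, 54, 54) -> Output: (2, 128, 27, 27)

Answer: (2, 128, 27, 27)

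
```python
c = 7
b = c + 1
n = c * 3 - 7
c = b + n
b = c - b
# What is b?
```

Trace:
`c = 7` → c = 7
`b = c + 1` → b = 8
`n = c * 3 - 7` → n = 14
`c = b + n` → c = 22
`b = c - b` → b = 14
So b = 14

Answer: 14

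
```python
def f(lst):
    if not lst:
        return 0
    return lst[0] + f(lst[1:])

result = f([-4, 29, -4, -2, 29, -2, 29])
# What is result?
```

(-4) + 29 + (-4) + (-2) + 29 + (-2) + 29 + 0 = 75

Answer: 75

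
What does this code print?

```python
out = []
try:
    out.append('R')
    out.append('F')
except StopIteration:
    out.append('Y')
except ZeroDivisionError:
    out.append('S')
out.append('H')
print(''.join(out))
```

Execution trace: 'R' (try body) → 'F' (try body, no exception) → 'H' (after the try/except). Output: RFH

Answer: RFH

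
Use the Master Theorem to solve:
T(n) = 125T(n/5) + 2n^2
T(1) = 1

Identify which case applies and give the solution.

a=125, b=5, f(n)=2n^2. log_5(125) = 3. Since c=2 < 3, Case 1 applies: T(n) = Θ(n^log_b(a)) = O(n^3).

Answer: O(n^3) - Case 1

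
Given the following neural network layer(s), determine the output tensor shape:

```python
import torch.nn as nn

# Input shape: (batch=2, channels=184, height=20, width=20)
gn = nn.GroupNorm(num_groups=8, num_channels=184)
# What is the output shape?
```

Input: (2, 184, 20, 20) -> Output: (2, 184, 20, 20)

Answer: (2, 184, 20, 20)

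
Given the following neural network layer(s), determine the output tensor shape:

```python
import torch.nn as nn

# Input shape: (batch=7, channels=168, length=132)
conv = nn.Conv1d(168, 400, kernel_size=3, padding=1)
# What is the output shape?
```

Input: (7, 168, 132) -> Output: (7, 400, 132)

Answer: (7, 400, 132)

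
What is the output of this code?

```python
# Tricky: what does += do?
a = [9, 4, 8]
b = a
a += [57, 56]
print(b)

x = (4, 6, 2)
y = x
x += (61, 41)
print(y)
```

Key concept: += behavior differs for mutable vs immutable.
Step by step:
`a = [9, 4, 8]` → a = [9, 4, 8]
`b = a` → b = [9, 4, 8] (same object as a)
`a += [57, 56]` → a = [9, 4, 8, 57, 56] (same object as b); b = [9, 4, 8, 57, 56] (same object as a)
`print(b)` → prints [9, 4, 8, 57, 56]
`x = (4, 6, 2)` → x = (4, 6, 2)
`y = x` → y = (4, 6, 2)
`x += (61, 41)` → x = (4, 6, 2, 61, 41)
`print(y)` → prints (4, 6, 2)

Answer:
[9, 4, 8, 57, 56]
(4, 6, 2)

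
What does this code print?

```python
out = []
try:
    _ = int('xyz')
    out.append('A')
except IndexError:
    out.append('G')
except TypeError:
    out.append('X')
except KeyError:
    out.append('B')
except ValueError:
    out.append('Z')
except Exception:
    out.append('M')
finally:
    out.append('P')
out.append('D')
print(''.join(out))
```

Execution trace: 'Z' (except ValueError) → 'P' (finally) → 'D' (after the try/except). Output: ZPD

Answer: ZPD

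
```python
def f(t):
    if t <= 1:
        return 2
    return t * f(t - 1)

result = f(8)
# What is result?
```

f(8) = 8 * 7 * 6 * 5 * 4 * 3 * 2 * 2 = 80640

Answer: 80640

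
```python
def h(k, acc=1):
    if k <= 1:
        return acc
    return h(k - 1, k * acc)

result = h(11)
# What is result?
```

Accumulator trace (n, acc): (11, 1) -> (10, 11) -> (9, 110) -> (8, 990) -> (7, 7920) -> (6, 55440) -> (5, 332640) -> (4, 1663200) -> (3, 6652800) -> (2, 19958400) -> (1, 39916800) -> return 39916800

Answer: 39916800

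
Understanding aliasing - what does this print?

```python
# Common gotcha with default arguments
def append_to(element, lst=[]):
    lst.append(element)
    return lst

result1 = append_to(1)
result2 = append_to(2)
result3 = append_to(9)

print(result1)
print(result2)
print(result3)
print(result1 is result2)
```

Key concept: mutable default argument gotcha.
Step by step:
`result1 = append_to(1)` → result1 = [1]
`result2 = append_to(2)` → result1 = [1, 2] (same object as result2); result2 = [1, 2] (same object as result1)
`result3 = append_to(9)` → result1 = [1, 2, 9] (same object as result2, result3); result2 = [1, 2, 9] (same object as result1, result3); result3 = [1, 2, 9] (same object as result1, result2)
`print(result1)` → prints [1, 2, 9]
`print(result2)` → prints [1, 2, 9]
`print(result3)` → prints [1, 2, 9]
`print(result1 is result2)` → prints True

Answer:
[1, 2, 9]
[1, 2, 9]
[1, 2, 9]
True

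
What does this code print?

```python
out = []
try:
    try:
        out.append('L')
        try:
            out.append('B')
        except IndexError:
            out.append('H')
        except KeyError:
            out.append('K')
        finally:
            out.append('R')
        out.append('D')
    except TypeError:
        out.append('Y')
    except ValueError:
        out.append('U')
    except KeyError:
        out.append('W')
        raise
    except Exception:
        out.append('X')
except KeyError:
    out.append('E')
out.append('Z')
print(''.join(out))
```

Execution trace: 'L' (try body) → 'B' (inner try body, no exception) → 'R' (inner finally) → 'D' (try body, no exception) → 'Z' (after the try/except). Output: LBRDZ

Answer: LBRDZ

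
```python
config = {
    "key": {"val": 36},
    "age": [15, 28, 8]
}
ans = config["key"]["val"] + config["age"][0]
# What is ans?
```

Trace:
`config = { ...` → config = {'key': {'val': 36}, 'age': [15, 28, 8]}
`ans = config["key"]["val"] + config["age"][0]` → ans = 51
So ans = 51

Answer: 51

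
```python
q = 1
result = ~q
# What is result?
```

Trace:
`q = 1` → q = 1
`result = ~q` → result = -2
So result = -2

Answer: -2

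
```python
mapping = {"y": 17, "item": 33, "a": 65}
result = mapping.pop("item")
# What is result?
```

Trace:
`mapping = {"y": 17, "item": 33, "a": 65}` → mapping = {'y': 17, 'item': 33, 'a': 65}
`result = mapping.pop("item")` → mapping = {'y': 17, 'a': 65}; result = 33
So result = 33

Answer: 33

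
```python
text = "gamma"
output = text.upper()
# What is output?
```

Trace:
`text = "gamma"` → text = 'gamma'
`output = text.upper()` → output = 'GAMMA'
So output = 'GAMMA'

Answer: 'GAMMA'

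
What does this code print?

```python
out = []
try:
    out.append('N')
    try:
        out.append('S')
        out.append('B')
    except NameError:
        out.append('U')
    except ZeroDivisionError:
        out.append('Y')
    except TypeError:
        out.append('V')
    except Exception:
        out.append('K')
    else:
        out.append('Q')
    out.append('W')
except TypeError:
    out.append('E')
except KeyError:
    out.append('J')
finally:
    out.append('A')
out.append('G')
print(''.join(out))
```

Execution trace: 'N' (try body) → 'S' (inner try body) → 'B' (inner try body, no exception) → 'Q' (inner else) → 'W' (try body, no exception) → 'A' (finally) → 'G' (after the try/except). Output: NSBQWAG

Answer: NSBQWAG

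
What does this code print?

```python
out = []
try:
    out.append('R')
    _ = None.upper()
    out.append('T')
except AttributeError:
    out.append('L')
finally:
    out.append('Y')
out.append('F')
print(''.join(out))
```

Execution trace: 'R' (try body) → 'L' (except AttributeError) → 'Y' (finally) → 'F' (after the try/except). Output: RLYF

Answer: RLYF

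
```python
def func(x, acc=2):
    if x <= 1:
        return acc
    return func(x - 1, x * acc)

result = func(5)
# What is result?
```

Accumulator trace (n, acc): (5, 2) -> (4, 10) -> (3, 40) -> (2, 120) -> (1, 240) -> return 240

Answer: 240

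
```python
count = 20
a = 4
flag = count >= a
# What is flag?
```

Trace:
`count = 20` → count = 20
`a = 4` → a = 4
`flag = count >= a` → flag = True
So flag = True

Answer: True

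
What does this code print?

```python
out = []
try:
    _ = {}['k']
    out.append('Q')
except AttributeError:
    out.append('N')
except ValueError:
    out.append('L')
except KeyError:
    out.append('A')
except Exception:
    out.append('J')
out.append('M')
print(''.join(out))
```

Execution trace: 'A' (except KeyError) → 'M' (after the try/except). Output: AM

Answer: AM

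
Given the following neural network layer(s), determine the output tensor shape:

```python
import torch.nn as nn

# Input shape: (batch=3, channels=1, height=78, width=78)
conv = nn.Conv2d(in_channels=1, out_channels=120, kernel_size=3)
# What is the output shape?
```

Input: (3, 1, 78, 78) -> Output: (3, 120, 76, 76)

Answer: (3, 120, 76, 76)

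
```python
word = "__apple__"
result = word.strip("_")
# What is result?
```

Trace:
`word = "__apple__"` → word = '__apple__'
`result = word.strip("_")` → result = 'apple'
So result = 'apple'

Answer: 'apple'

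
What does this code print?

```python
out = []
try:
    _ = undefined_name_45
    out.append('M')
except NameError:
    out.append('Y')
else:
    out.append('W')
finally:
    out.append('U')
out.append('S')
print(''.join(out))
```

Execution trace: 'Y' (except NameError) → 'U' (finally) → 'S' (after the try/except). Output: YUS

Answer: YUS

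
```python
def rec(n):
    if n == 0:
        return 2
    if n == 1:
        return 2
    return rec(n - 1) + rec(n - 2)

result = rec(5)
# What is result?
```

Build up from base cases: rec(0)=2, rec(1)=2, rec(2)=4, rec(3)=6, rec(4)=10, rec(5)=16

Answer: 16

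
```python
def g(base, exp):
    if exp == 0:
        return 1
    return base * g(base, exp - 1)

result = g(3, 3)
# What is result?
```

g(3, 3) = 3 * 3 * 3 = 27

Answer: 27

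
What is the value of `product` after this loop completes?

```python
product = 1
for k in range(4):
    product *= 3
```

3^4 = 81
`product` takes the values: 1 → 3 → 9 → 27 → 81

Answer: 81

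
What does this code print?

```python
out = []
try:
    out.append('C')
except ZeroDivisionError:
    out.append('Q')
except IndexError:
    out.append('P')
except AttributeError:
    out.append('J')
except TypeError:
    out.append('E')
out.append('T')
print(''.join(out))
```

Execution trace: 'C' (try body, no exception) → 'T' (after the try/except). Output: CT

Answer: CT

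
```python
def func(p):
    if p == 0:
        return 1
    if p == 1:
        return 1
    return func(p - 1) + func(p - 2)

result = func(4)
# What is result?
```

Build up from base cases: func(0)=1, func(1)=1, func(2)=2, func(3)=3, func(4)=5

Answer: 5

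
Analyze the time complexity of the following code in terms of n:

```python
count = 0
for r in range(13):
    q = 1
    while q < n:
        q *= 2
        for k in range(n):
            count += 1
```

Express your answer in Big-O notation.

Each loop level contributes: 1 × log n × n. Multiplying the contributions gives O(n log n).

Answer: O(n log n)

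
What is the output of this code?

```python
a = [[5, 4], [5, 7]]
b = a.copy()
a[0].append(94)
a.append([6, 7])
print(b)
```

Key concept: shallow copy with nested lists.
Step by step:
`a = [[5, 4], [5, 7]]` → a = [[5, 4], [5, 7]]
`b = a.copy()` → b = [[5, 4], [5, 7]]
`a[0].append(94)` → a = [[5, 4, 94], [5, 7]]; b = [[5, 4, 94], [5, 7]]
`a.append([6, 7])` → a = [[5, 4, 94], [5, 7], [6, 7]]
`print(b)` → prints [[5, 4, 94], [5, 7]]

Answer: [[5, 4, 94], [5, 7]]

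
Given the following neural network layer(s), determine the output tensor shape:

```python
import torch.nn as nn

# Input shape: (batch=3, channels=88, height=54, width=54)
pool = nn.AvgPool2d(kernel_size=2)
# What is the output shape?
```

Input: (3, 88, 54, 54) -> Output: (3, 88, 27, 27)

Answer: (3, 88, 27, 27)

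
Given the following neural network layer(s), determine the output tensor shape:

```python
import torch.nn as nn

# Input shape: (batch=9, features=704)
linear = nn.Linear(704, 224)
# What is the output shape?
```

Input: (9, 704) -> Output: (9, 224)

Answer: (9, 224)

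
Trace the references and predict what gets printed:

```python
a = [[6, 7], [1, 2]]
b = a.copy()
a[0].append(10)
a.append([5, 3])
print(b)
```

Key concept: shallow copy with nested lists.
Step by step:
`a = [[6, 7], [1, 2]]` → a = [[6, 7], [1, 2]]
`b = a.copy()` → b = [[6, 7], [1, 2]]
`a[0].append(10)` → a = [[6, 7, 10], [1, 2]]; b = [[6, 7, 10], [1, 2]]
`a.append([5, 3])` → a = [[6, 7, 10], [1, 2], [5, 3]]
`print(b)` → prints [[6, 7, 10], [1, 2]]

Answer: [[6, 7, 10], [1, 2]]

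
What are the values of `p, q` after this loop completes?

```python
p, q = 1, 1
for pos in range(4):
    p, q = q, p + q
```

Fibonacci: after 4 iterations
`p, q` takes the values: (1, 1) → (1, 2) → (2, 3) → (3, 5) → (5, 8)

Answer: 5, 8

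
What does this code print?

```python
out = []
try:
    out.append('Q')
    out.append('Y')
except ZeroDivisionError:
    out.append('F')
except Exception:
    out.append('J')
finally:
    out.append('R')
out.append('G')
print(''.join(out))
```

Execution trace: 'Q' (try body) → 'Y' (try body, no exception) → 'R' (finally) → 'G' (after the try/except). Output: QYRG

Answer: QYRG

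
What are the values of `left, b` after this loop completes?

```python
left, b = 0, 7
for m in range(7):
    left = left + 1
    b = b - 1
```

left goes 0→7, b goes 7→0
`left, b` takes the values: (0, 7) → (1, 7) → (1, 6) → (2, 6) → (2, 5) → (3, 5) → (3, 4) → (4, 4) → (4, 3) → (5, 3) → (5, 2) → (6, 2) → (6, 1) → (7, 1) → (7, 0)

Answer: 7, 0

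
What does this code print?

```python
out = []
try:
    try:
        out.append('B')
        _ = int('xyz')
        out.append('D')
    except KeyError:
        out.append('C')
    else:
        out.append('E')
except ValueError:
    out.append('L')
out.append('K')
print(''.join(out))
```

Execution trace: 'B' (try body) → 'L' (outer except ValueError) → 'K' (after the try/except). Output: BLK

Answer: BLK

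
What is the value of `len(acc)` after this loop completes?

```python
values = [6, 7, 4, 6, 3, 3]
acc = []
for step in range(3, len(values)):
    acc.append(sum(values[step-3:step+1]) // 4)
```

Number of 4-element averages
`acc` takes the values: [] → [5] → [5, 5] → [5, 5, 4]
So `len(acc)` = 3

Answer: 3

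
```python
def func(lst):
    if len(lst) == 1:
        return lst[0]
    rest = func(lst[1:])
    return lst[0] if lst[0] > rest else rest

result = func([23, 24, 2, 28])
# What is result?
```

Recursive max over [23, 24, 2, 28] = 28

Answer: 28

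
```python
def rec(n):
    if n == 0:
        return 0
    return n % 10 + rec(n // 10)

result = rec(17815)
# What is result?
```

Sum of digits of 17815: 5 + 1 + 8 + 7 + 1 = 22

Answer: 22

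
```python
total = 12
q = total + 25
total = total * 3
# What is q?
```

Trace:
`total = 12` → total = 12
`q = total + 25` → q = 37
`total = total * 3` → total = 36
So q = 37

Answer: 37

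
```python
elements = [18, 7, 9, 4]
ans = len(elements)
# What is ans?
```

Trace:
`elements = [18, 7, 9, 4]` → elements = [18, 7, 9, 4]
`ans = len(elements)` → ans = 4
So ans = 4

Answer: 4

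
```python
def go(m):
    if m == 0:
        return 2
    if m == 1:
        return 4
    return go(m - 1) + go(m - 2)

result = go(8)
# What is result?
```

Build up from base cases: go(0)=2, go(1)=4, go(2)=6, go(3)=10, go(4)=16, go(5)=26, go(6)=42, ..., go(8)=110

Answer: 110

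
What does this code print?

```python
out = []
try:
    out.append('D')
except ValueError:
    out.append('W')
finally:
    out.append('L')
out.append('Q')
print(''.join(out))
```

Execution trace: 'D' (try body, no exception) → 'L' (finally) → 'Q' (after the try/except). Output: DLQ

Answer: DLQ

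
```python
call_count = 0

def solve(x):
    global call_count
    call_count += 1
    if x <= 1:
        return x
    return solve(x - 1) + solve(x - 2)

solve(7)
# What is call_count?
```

Calls(x) = 1 + Calls(x-1) + Calls(x-2); Calls(0)=Calls(1)=1. For x=7 this gives 41.

Answer: 41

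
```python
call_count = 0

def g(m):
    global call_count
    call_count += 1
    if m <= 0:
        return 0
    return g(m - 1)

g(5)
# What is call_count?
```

Linear recursion stepping by 1: 6 calls from m=5 down to ≤0.

Answer: 6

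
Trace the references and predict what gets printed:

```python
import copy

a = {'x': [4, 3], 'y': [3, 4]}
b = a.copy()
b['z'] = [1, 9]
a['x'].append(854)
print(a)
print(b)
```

Key concept: shallow copy of dict with mutable values.
Step by step:
`a = {'x': [4, 3], 'y': [3, 4]}` → a = {'x': [4, 3], 'y': [3, 4]}
`b = a.copy()` → b = {'x': [4, 3], 'y': [3, 4]}
`b['z'] = [1, 9]` → b = {'x': [4, 3], 'y': [3, 4], 'z': [1, 9]}
`a['x'].append(854)` → a = {'x': [4, 3, 854], 'y': [3, 4]}; b = {'x': [4, 3, 854], 'y': [3, 4], 'z': [1, 9]}
`print(a)` → prints {'x': [4, 3, 854], 'y': [3, 4]}
`print(b)` → prints {'x': [4, 3, 854], 'y': [3, 4], 'z': [1, 9]}

Answer:
{'x': [4, 3, 854], 'y': [3, 4]}
{'x': [4, 3, 854], 'y': [3, 4], 'z': [1, 9]}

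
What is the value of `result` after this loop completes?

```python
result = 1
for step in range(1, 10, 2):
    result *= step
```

Product of 1, 3, 5, ... up to 9
`result` takes the values: 1 → 3 → 15 → 105 → 945

Answer: 945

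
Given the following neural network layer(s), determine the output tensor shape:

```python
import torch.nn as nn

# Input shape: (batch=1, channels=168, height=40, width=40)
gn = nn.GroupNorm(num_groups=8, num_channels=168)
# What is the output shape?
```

Input: (1, 168, 40, 40) -> Output: (1, 168, 40, 40)

Answer: (1, 168, 40, 40)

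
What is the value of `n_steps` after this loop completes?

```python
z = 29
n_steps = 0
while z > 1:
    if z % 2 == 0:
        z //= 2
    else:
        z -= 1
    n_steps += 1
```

Steps to reduce 29 to 1
`n_steps` takes the values: 0 → 1 → 2 → 3 → 4 → 5 → 6 → 7

Answer: 7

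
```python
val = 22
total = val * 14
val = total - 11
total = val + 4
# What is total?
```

Trace:
`val = 22` → val = 22
`total = val * 14` → total = 308
`val = total - 11` → val = 297
`total = val + 4` → total = 301
So total = 301

Answer: 301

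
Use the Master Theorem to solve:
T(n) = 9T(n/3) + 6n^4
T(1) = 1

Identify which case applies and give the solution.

a=9, b=3, f(n)=6n^4. log_3(9) = 2. Since c=4 > 2 and the regularity condition holds (9(n/3)^4 = (9/3^4)n^4 with 9/3^4 < 1), Case 3 applies: T(n) = Θ(f(n)) = O(n^4).

Answer: O(n^4) - Case 3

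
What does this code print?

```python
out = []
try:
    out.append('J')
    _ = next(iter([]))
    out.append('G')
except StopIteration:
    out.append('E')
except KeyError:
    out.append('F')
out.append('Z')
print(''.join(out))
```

Execution trace: 'J' (try body) → 'E' (except StopIteration) → 'Z' (after the try/except). Output: JEZ

Answer: JEZ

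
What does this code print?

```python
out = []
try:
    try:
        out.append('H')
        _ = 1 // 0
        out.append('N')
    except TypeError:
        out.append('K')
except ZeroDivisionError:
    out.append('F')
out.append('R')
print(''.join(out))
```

Execution trace: 'H' (try body) → 'F' (outer except ZeroDivisionError) → 'R' (after the try/except). Output: HFR

Answer: HFR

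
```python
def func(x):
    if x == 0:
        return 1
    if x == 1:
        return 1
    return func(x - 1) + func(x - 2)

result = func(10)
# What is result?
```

Build up from base cases: func(0)=1, func(1)=1, func(2)=2, func(3)=3, func(4)=5, func(5)=8, func(6)=13, ..., func(10)=89

Answer: 89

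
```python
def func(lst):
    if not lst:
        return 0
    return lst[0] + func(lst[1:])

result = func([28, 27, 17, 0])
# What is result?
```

28 + 27 + 17 + 0 + 0 = 72

Answer: 72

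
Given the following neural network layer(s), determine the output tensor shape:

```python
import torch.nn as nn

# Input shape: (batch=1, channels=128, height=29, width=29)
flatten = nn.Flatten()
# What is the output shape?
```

Input: (1, 128, 29, 29) -> Output: (1, 107648)

Answer: (1, 107648)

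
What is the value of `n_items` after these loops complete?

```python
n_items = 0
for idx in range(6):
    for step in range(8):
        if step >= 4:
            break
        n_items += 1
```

Inner breaks at 4, outer runs 6 times
`n_items` takes the values: 0 → 1 → 2 → 3 → 4 → 5 → 6 → 7 → 8 → 9 → 10 → 11 → 12 → 13 → 14 → 15 → 16 → 17 → 18 → 19 → 20 → 21 → 22 → 23 → 24

Answer: 24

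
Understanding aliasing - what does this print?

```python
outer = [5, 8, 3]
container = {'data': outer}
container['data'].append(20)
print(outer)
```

Key concept: dict holds reference to list.
Step by step:
`outer = [5, 8, 3]` → outer = [5, 8, 3]
`container = {'data': outer}` → container = {'data': [5, 8, 3]}
`container['data'].append(20)` → outer = [5, 8, 3, 20]; container = {'data': [5, 8, 3, 20]}
`print(outer)` → prints [5, 8, 3, 20]

Answer: [5, 8, 3, 20]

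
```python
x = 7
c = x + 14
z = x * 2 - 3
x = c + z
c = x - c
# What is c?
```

Trace:
`x = 7` → x = 7
`c = x + 14` → c = 21
`z = x * 2 - 3` → z = 11
`x = c + z` → x = 32
`c = x - c` → c = 11
So c = 11

Answer: 11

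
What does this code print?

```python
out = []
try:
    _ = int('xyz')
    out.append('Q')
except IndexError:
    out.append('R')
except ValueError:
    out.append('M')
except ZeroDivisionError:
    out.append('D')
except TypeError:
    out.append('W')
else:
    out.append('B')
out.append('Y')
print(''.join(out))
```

Execution trace: 'M' (except ValueError) → 'Y' (after the try/except). Output: MY

Answer: MY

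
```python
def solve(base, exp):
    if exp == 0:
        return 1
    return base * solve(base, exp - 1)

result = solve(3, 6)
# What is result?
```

solve(3, 6) = 3 * 3 * 3 * 3 * 3 * 3 = 729

Answer: 729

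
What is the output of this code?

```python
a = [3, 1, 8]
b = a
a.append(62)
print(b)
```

Key concept: basic list aliasing.
Step by step:
`a = [3, 1, 8]` → a = [3, 1, 8]
`b = a` → b = [3, 1, 8] (same object as a)
`a.append(62)` → a = [3, 1, 8, 62] (same object as b); b = [3, 1, 8, 62] (same object as a)
`print(b)` → prints [3, 1, 8, 62]

Answer: [3, 1, 8, 62]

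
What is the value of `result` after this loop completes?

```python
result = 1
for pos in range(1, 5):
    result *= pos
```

4! = 24
`result` takes the values: 1 → 2 → 6 → 24

Answer: 24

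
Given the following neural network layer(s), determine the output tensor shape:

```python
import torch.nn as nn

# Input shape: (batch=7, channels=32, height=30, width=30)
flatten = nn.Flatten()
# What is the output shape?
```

Input: (7, 32, 30, 30) -> Output: (7, 28800)

Answer: (7, 28800)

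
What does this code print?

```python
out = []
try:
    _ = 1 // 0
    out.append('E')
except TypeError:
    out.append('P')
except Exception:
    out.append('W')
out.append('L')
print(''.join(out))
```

Execution trace: 'W' (except Exception) → 'L' (after the try/except). Output: WL

Answer: WL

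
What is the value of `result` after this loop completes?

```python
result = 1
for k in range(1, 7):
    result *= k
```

6! = 720
`result` takes the values: 1 → 2 → 6 → 24 → 120 → 720

Answer: 720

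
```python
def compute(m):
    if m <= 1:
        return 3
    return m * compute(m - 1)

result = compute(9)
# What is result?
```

compute(9) = 9 * 8 * 7 * 6 * 5 * 4 * 3 * 2 * 3 = 1088640

Answer: 1088640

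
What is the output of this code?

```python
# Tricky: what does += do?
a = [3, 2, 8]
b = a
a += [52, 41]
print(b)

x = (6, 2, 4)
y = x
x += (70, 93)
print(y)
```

Key concept: += behavior differs for mutable vs immutable.
Step by step:
`a = [3, 2, 8]` → a = [3, 2, 8]
`b = a` → b = [3, 2, 8] (same object as a)
`a += [52, 41]` → a = [3, 2, 8, 52, 41] (same object as b); b = [3, 2, 8, 52, 41] (same object as a)
`print(b)` → prints [3, 2, 8, 52, 41]
`x = (6, 2, 4)` → x = (6, 2, 4)
`y = x` → y = (6, 2, 4)
`x += (70, 93)` → x = (6, 2, 4, 70, 93)
`print(y)` → prints (6, 2, 4)

Answer:
[3, 2, 8, 52, 41]
(6, 2, 4)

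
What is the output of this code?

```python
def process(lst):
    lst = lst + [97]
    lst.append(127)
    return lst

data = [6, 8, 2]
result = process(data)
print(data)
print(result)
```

Key concept: rebinding parameter vs mutation.
Step by step:
`data = [6, 8, 2]` → data = [6, 8, 2]
`result = process(data)` → result = [6, 8, 2, 97, 127]
`print(data)` → prints [6, 8, 2]
`print(result)` → prints [6, 8, 2, 97, 127]

Answer:
[6, 8, 2]
[6, 8, 2, 97, 127]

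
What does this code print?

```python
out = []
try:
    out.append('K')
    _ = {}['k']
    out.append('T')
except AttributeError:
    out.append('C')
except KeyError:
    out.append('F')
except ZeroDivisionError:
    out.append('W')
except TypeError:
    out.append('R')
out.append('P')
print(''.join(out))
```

Execution trace: 'K' (try body) → 'F' (except KeyError) → 'P' (after the try/except). Output: KFP

Answer: KFP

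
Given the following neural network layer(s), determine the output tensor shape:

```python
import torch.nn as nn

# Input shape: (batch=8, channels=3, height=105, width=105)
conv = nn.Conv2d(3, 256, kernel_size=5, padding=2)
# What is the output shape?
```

Input: (8, 3, 105, 105) -> Output: (8, 256, 105, 105)

Answer: (8, 256, 105, 105)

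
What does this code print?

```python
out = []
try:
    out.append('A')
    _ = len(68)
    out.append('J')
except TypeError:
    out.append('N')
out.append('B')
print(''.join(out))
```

Execution trace: 'A' (try body) → 'N' (except TypeError) → 'B' (after the try/except). Output: ANB

Answer: ANB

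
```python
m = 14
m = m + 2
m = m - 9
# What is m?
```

Trace:
`m = 14` → m = 14
`m = m + 2` → m = 16
`m = m - 9` → m = 7
So m = 7

Answer: 7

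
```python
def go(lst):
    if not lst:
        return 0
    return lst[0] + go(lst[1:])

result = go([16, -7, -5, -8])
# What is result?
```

16 + (-7) + (-5) + (-8) + 0 = -4

Answer: -4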